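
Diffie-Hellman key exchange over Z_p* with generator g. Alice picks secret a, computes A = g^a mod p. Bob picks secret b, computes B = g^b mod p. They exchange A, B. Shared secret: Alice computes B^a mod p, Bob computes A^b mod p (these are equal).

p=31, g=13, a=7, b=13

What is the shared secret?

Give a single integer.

A = 13^7 mod 31  (bits of 7 = 111)
  bit 0 = 1: r = r^2 * 13 mod 31 = 1^2 * 13 = 1*13 = 13
  bit 1 = 1: r = r^2 * 13 mod 31 = 13^2 * 13 = 14*13 = 27
  bit 2 = 1: r = r^2 * 13 mod 31 = 27^2 * 13 = 16*13 = 22
  -> A = 22
B = 13^13 mod 31  (bits of 13 = 1101)
  bit 0 = 1: r = r^2 * 13 mod 31 = 1^2 * 13 = 1*13 = 13
  bit 1 = 1: r = r^2 * 13 mod 31 = 13^2 * 13 = 14*13 = 27
  bit 2 = 0: r = r^2 mod 31 = 27^2 = 16
  bit 3 = 1: r = r^2 * 13 mod 31 = 16^2 * 13 = 8*13 = 11
  -> B = 11
s = B^a = 11^7 mod 31  (bits of 7 = 111)
  bit 0 = 1: r = r^2 * 11 mod 31 = 1^2 * 11 = 1*11 = 11
  bit 1 = 1: r = r^2 * 11 mod 31 = 11^2 * 11 = 28*11 = 29
  bit 2 = 1: r = r^2 * 11 mod 31 = 29^2 * 11 = 4*11 = 13
  -> s = B^a = 13

Answer: 13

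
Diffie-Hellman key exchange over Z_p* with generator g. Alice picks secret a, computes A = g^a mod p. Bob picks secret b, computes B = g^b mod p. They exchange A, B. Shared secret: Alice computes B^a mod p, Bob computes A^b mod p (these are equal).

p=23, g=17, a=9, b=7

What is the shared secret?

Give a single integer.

Answer: 5

Derivation:
A = 17^9 mod 23  (bits of 9 = 1001)
  bit 0 = 1: r = r^2 * 17 mod 23 = 1^2 * 17 = 1*17 = 17
  bit 1 = 0: r = r^2 mod 23 = 17^2 = 13
  bit 2 = 0: r = r^2 mod 23 = 13^2 = 8
  bit 3 = 1: r = r^2 * 17 mod 23 = 8^2 * 17 = 18*17 = 7
  -> A = 7
B = 17^7 mod 23  (bits of 7 = 111)
  bit 0 = 1: r = r^2 * 17 mod 23 = 1^2 * 17 = 1*17 = 17
  bit 1 = 1: r = r^2 * 17 mod 23 = 17^2 * 17 = 13*17 = 14
  bit 2 = 1: r = r^2 * 17 mod 23 = 14^2 * 17 = 12*17 = 20
  -> B = 20
s = B^a = 20^9 mod 23  (bits of 9 = 1001)
  bit 0 = 1: r = r^2 * 20 mod 23 = 1^2 * 20 = 1*20 = 20
  bit 1 = 0: r = r^2 mod 23 = 20^2 = 9
  bit 2 = 0: r = r^2 mod 23 = 9^2 = 12
  bit 3 = 1: r = r^2 * 20 mod 23 = 12^2 * 20 = 6*20 = 5
  -> s = B^a = 5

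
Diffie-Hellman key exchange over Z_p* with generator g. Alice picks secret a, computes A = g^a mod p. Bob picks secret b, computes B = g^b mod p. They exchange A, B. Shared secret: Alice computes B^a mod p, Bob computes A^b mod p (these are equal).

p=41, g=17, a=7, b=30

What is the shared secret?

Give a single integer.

Answer: 32

Derivation:
A = 17^7 mod 41  (bits of 7 = 111)
  bit 0 = 1: r = r^2 * 17 mod 41 = 1^2 * 17 = 1*17 = 17
  bit 1 = 1: r = r^2 * 17 mod 41 = 17^2 * 17 = 2*17 = 34
  bit 2 = 1: r = r^2 * 17 mod 41 = 34^2 * 17 = 8*17 = 13
  -> A = 13
B = 17^30 mod 41  (bits of 30 = 11110)
  bit 0 = 1: r = r^2 * 17 mod 41 = 1^2 * 17 = 1*17 = 17
  bit 1 = 1: r = r^2 * 17 mod 41 = 17^2 * 17 = 2*17 = 34
  bit 2 = 1: r = r^2 * 17 mod 41 = 34^2 * 17 = 8*17 = 13
  bit 3 = 1: r = r^2 * 17 mod 41 = 13^2 * 17 = 5*17 = 3
  bit 4 = 0: r = r^2 mod 41 = 3^2 = 9
  -> B = 9
s = B^a = 9^7 mod 41  (bits of 7 = 111)
  bit 0 = 1: r = r^2 * 9 mod 41 = 1^2 * 9 = 1*9 = 9
  bit 1 = 1: r = r^2 * 9 mod 41 = 9^2 * 9 = 40*9 = 32
  bit 2 = 1: r = r^2 * 9 mod 41 = 32^2 * 9 = 40*9 = 32
  -> s = B^a = 32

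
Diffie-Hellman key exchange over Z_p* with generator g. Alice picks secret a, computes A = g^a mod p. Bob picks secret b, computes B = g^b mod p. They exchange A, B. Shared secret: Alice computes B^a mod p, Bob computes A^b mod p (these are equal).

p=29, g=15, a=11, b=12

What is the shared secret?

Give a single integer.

A = 15^11 mod 29  (bits of 11 = 1011)
  bit 0 = 1: r = r^2 * 15 mod 29 = 1^2 * 15 = 1*15 = 15
  bit 1 = 0: r = r^2 mod 29 = 15^2 = 22
  bit 2 = 1: r = r^2 * 15 mod 29 = 22^2 * 15 = 20*15 = 10
  bit 3 = 1: r = r^2 * 15 mod 29 = 10^2 * 15 = 13*15 = 21
  -> A = 21
B = 15^12 mod 29  (bits of 12 = 1100)
  bit 0 = 1: r = r^2 * 15 mod 29 = 1^2 * 15 = 1*15 = 15
  bit 1 = 1: r = r^2 * 15 mod 29 = 15^2 * 15 = 22*15 = 11
  bit 2 = 0: r = r^2 mod 29 = 11^2 = 5
  bit 3 = 0: r = r^2 mod 29 = 5^2 = 25
  -> B = 25
s = B^a = 25^11 mod 29  (bits of 11 = 1011)
  bit 0 = 1: r = r^2 * 25 mod 29 = 1^2 * 25 = 1*25 = 25
  bit 1 = 0: r = r^2 mod 29 = 25^2 = 16
  bit 2 = 1: r = r^2 * 25 mod 29 = 16^2 * 25 = 24*25 = 20
  bit 3 = 1: r = r^2 * 25 mod 29 = 20^2 * 25 = 23*25 = 24
  -> s = B^a = 24

Answer: 24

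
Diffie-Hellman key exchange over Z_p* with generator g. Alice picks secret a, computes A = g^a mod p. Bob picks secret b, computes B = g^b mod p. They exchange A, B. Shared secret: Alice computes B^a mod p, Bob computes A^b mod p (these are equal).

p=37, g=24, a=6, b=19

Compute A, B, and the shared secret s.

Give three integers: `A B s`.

A = 24^6 mod 37  (bits of 6 = 110)
  bit 0 = 1: r = r^2 * 24 mod 37 = 1^2 * 24 = 1*24 = 24
  bit 1 = 1: r = r^2 * 24 mod 37 = 24^2 * 24 = 21*24 = 23
  bit 2 = 0: r = r^2 mod 37 = 23^2 = 11
  -> A = 11
B = 24^19 mod 37  (bits of 19 = 10011)
  bit 0 = 1: r = r^2 * 24 mod 37 = 1^2 * 24 = 1*24 = 24
  bit 1 = 0: r = r^2 mod 37 = 24^2 = 21
  bit 2 = 0: r = r^2 mod 37 = 21^2 = 34
  bit 3 = 1: r = r^2 * 24 mod 37 = 34^2 * 24 = 9*24 = 31
  bit 4 = 1: r = r^2 * 24 mod 37 = 31^2 * 24 = 36*24 = 13
  -> B = 13
s = B^a = 13^6 mod 37  (bits of 6 = 110)
  bit 0 = 1: r = r^2 * 13 mod 37 = 1^2 * 13 = 1*13 = 13
  bit 1 = 1: r = r^2 * 13 mod 37 = 13^2 * 13 = 21*13 = 14
  bit 2 = 0: r = r^2 mod 37 = 14^2 = 11
  -> s = B^a = 11

Answer: 11 13 11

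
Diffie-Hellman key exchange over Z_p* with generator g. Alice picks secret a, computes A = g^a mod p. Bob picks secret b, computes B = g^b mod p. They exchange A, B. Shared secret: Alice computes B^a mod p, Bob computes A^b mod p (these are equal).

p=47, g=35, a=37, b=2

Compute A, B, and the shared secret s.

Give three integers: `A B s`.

A = 35^37 mod 47  (bits of 37 = 100101)
  bit 0 = 1: r = r^2 * 35 mod 47 = 1^2 * 35 = 1*35 = 35
  bit 1 = 0: r = r^2 mod 47 = 35^2 = 3
  bit 2 = 0: r = r^2 mod 47 = 3^2 = 9
  bit 3 = 1: r = r^2 * 35 mod 47 = 9^2 * 35 = 34*35 = 15
  bit 4 = 0: r = r^2 mod 47 = 15^2 = 37
  bit 5 = 1: r = r^2 * 35 mod 47 = 37^2 * 35 = 6*35 = 22
  -> A = 22
B = 35^2 mod 47  (bits of 2 = 10)
  bit 0 = 1: r = r^2 * 35 mod 47 = 1^2 * 35 = 1*35 = 35
  bit 1 = 0: r = r^2 mod 47 = 35^2 = 3
  -> B = 3
s = B^a = 3^37 mod 47  (bits of 37 = 100101)
  bit 0 = 1: r = r^2 * 3 mod 47 = 1^2 * 3 = 1*3 = 3
  bit 1 = 0: r = r^2 mod 47 = 3^2 = 9
  bit 2 = 0: r = r^2 mod 47 = 9^2 = 34
  bit 3 = 1: r = r^2 * 3 mod 47 = 34^2 * 3 = 28*3 = 37
  bit 4 = 0: r = r^2 mod 47 = 37^2 = 6
  bit 5 = 1: r = r^2 * 3 mod 47 = 6^2 * 3 = 36*3 = 14
  -> s = B^a = 14

Answer: 22 3 14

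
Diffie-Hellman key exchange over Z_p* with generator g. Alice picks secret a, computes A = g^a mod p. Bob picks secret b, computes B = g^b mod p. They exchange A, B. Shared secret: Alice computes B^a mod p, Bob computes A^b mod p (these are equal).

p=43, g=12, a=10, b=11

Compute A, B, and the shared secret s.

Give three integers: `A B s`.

Answer: 38 26 9

Derivation:
A = 12^10 mod 43  (bits of 10 = 1010)
  bit 0 = 1: r = r^2 * 12 mod 43 = 1^2 * 12 = 1*12 = 12
  bit 1 = 0: r = r^2 mod 43 = 12^2 = 15
  bit 2 = 1: r = r^2 * 12 mod 43 = 15^2 * 12 = 10*12 = 34
  bit 3 = 0: r = r^2 mod 43 = 34^2 = 38
  -> A = 38
B = 12^11 mod 43  (bits of 11 = 1011)
  bit 0 = 1: r = r^2 * 12 mod 43 = 1^2 * 12 = 1*12 = 12
  bit 1 = 0: r = r^2 mod 43 = 12^2 = 15
  bit 2 = 1: r = r^2 * 12 mod 43 = 15^2 * 12 = 10*12 = 34
  bit 3 = 1: r = r^2 * 12 mod 43 = 34^2 * 12 = 38*12 = 26
  -> B = 26
s = B^a = 26^10 mod 43  (bits of 10 = 1010)
  bit 0 = 1: r = r^2 * 26 mod 43 = 1^2 * 26 = 1*26 = 26
  bit 1 = 0: r = r^2 mod 43 = 26^2 = 31
  bit 2 = 1: r = r^2 * 26 mod 43 = 31^2 * 26 = 15*26 = 3
  bit 3 = 0: r = r^2 mod 43 = 3^2 = 9
  -> s = B^a = 9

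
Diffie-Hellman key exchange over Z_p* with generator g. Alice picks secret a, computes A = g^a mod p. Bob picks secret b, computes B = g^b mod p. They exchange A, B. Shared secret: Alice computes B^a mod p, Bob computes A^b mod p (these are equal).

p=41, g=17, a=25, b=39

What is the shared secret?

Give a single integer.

A = 17^25 mod 41  (bits of 25 = 11001)
  bit 0 = 1: r = r^2 * 17 mod 41 = 1^2 * 17 = 1*17 = 17
  bit 1 = 1: r = r^2 * 17 mod 41 = 17^2 * 17 = 2*17 = 34
  bit 2 = 0: r = r^2 mod 41 = 34^2 = 8
  bit 3 = 0: r = r^2 mod 41 = 8^2 = 23
  bit 4 = 1: r = r^2 * 17 mod 41 = 23^2 * 17 = 37*17 = 14
  -> A = 14
B = 17^39 mod 41  (bits of 39 = 100111)
  bit 0 = 1: r = r^2 * 17 mod 41 = 1^2 * 17 = 1*17 = 17
  bit 1 = 0: r = r^2 mod 41 = 17^2 = 2
  bit 2 = 0: r = r^2 mod 41 = 2^2 = 4
  bit 3 = 1: r = r^2 * 17 mod 41 = 4^2 * 17 = 16*17 = 26
  bit 4 = 1: r = r^2 * 17 mod 41 = 26^2 * 17 = 20*17 = 12
  bit 5 = 1: r = r^2 * 17 mod 41 = 12^2 * 17 = 21*17 = 29
  -> B = 29
s = B^a = 29^25 mod 41  (bits of 25 = 11001)
  bit 0 = 1: r = r^2 * 29 mod 41 = 1^2 * 29 = 1*29 = 29
  bit 1 = 1: r = r^2 * 29 mod 41 = 29^2 * 29 = 21*29 = 35
  bit 2 = 0: r = r^2 mod 41 = 35^2 = 36
  bit 3 = 0: r = r^2 mod 41 = 36^2 = 25
  bit 4 = 1: r = r^2 * 29 mod 41 = 25^2 * 29 = 10*29 = 3
  -> s = B^a = 3

Answer: 3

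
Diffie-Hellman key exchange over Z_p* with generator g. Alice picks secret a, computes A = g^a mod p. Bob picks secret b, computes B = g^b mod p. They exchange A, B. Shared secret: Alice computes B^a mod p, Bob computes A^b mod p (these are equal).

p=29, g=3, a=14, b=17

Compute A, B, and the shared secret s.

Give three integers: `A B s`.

A = 3^14 mod 29  (bits of 14 = 1110)
  bit 0 = 1: r = r^2 * 3 mod 29 = 1^2 * 3 = 1*3 = 3
  bit 1 = 1: r = r^2 * 3 mod 29 = 3^2 * 3 = 9*3 = 27
  bit 2 = 1: r = r^2 * 3 mod 29 = 27^2 * 3 = 4*3 = 12
  bit 3 = 0: r = r^2 mod 29 = 12^2 = 28
  -> A = 28
B = 3^17 mod 29  (bits of 17 = 10001)
  bit 0 = 1: r = r^2 * 3 mod 29 = 1^2 * 3 = 1*3 = 3
  bit 1 = 0: r = r^2 mod 29 = 3^2 = 9
  bit 2 = 0: r = r^2 mod 29 = 9^2 = 23
  bit 3 = 0: r = r^2 mod 29 = 23^2 = 7
  bit 4 = 1: r = r^2 * 3 mod 29 = 7^2 * 3 = 20*3 = 2
  -> B = 2
s = B^a = 2^14 mod 29  (bits of 14 = 1110)
  bit 0 = 1: r = r^2 * 2 mod 29 = 1^2 * 2 = 1*2 = 2
  bit 1 = 1: r = r^2 * 2 mod 29 = 2^2 * 2 = 4*2 = 8
  bit 2 = 1: r = r^2 * 2 mod 29 = 8^2 * 2 = 6*2 = 12
  bit 3 = 0: r = r^2 mod 29 = 12^2 = 28
  -> s = B^a = 28

Answer: 28 2 28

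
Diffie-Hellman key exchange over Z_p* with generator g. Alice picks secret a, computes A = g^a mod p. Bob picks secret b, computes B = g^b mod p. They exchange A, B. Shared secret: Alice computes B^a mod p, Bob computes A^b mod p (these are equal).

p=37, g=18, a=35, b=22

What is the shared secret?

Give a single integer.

Answer: 21

Derivation:
A = 18^35 mod 37  (bits of 35 = 100011)
  bit 0 = 1: r = r^2 * 18 mod 37 = 1^2 * 18 = 1*18 = 18
  bit 1 = 0: r = r^2 mod 37 = 18^2 = 28
  bit 2 = 0: r = r^2 mod 37 = 28^2 = 7
  bit 3 = 0: r = r^2 mod 37 = 7^2 = 12
  bit 4 = 1: r = r^2 * 18 mod 37 = 12^2 * 18 = 33*18 = 2
  bit 5 = 1: r = r^2 * 18 mod 37 = 2^2 * 18 = 4*18 = 35
  -> A = 35
B = 18^22 mod 37  (bits of 22 = 10110)
  bit 0 = 1: r = r^2 * 18 mod 37 = 1^2 * 18 = 1*18 = 18
  bit 1 = 0: r = r^2 mod 37 = 18^2 = 28
  bit 2 = 1: r = r^2 * 18 mod 37 = 28^2 * 18 = 7*18 = 15
  bit 3 = 1: r = r^2 * 18 mod 37 = 15^2 * 18 = 3*18 = 17
  bit 4 = 0: r = r^2 mod 37 = 17^2 = 30
  -> B = 30
s = B^a = 30^35 mod 37  (bits of 35 = 100011)
  bit 0 = 1: r = r^2 * 30 mod 37 = 1^2 * 30 = 1*30 = 30
  bit 1 = 0: r = r^2 mod 37 = 30^2 = 12
  bit 2 = 0: r = r^2 mod 37 = 12^2 = 33
  bit 3 = 0: r = r^2 mod 37 = 33^2 = 16
  bit 4 = 1: r = r^2 * 30 mod 37 = 16^2 * 30 = 34*30 = 21
  bit 5 = 1: r = r^2 * 30 mod 37 = 21^2 * 30 = 34*30 = 21
  -> s = B^a = 21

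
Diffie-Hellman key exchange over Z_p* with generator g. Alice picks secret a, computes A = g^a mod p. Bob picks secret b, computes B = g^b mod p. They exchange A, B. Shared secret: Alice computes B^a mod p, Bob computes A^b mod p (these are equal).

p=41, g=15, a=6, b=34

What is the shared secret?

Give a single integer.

A = 15^6 mod 41  (bits of 6 = 110)
  bit 0 = 1: r = r^2 * 15 mod 41 = 1^2 * 15 = 1*15 = 15
  bit 1 = 1: r = r^2 * 15 mod 41 = 15^2 * 15 = 20*15 = 13
  bit 2 = 0: r = r^2 mod 41 = 13^2 = 5
  -> A = 5
B = 15^34 mod 41  (bits of 34 = 100010)
  bit 0 = 1: r = r^2 * 15 mod 41 = 1^2 * 15 = 1*15 = 15
  bit 1 = 0: r = r^2 mod 41 = 15^2 = 20
  bit 2 = 0: r = r^2 mod 41 = 20^2 = 31
  bit 3 = 0: r = r^2 mod 41 = 31^2 = 18
  bit 4 = 1: r = r^2 * 15 mod 41 = 18^2 * 15 = 37*15 = 22
  bit 5 = 0: r = r^2 mod 41 = 22^2 = 33
  -> B = 33
s = B^a = 33^6 mod 41  (bits of 6 = 110)
  bit 0 = 1: r = r^2 * 33 mod 41 = 1^2 * 33 = 1*33 = 33
  bit 1 = 1: r = r^2 * 33 mod 41 = 33^2 * 33 = 23*33 = 21
  bit 2 = 0: r = r^2 mod 41 = 21^2 = 31
  -> s = B^a = 31

Answer: 31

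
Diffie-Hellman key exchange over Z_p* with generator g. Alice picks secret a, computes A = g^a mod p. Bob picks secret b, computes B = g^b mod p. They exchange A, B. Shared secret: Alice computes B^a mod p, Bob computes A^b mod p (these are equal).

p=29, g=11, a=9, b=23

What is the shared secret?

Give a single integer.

A = 11^9 mod 29  (bits of 9 = 1001)
  bit 0 = 1: r = r^2 * 11 mod 29 = 1^2 * 11 = 1*11 = 11
  bit 1 = 0: r = r^2 mod 29 = 11^2 = 5
  bit 2 = 0: r = r^2 mod 29 = 5^2 = 25
  bit 3 = 1: r = r^2 * 11 mod 29 = 25^2 * 11 = 16*11 = 2
  -> A = 2
B = 11^23 mod 29  (bits of 23 = 10111)
  bit 0 = 1: r = r^2 * 11 mod 29 = 1^2 * 11 = 1*11 = 11
  bit 1 = 0: r = r^2 mod 29 = 11^2 = 5
  bit 2 = 1: r = r^2 * 11 mod 29 = 5^2 * 11 = 25*11 = 14
  bit 3 = 1: r = r^2 * 11 mod 29 = 14^2 * 11 = 22*11 = 10
  bit 4 = 1: r = r^2 * 11 mod 29 = 10^2 * 11 = 13*11 = 27
  -> B = 27
s = B^a = 27^9 mod 29  (bits of 9 = 1001)
  bit 0 = 1: r = r^2 * 27 mod 29 = 1^2 * 27 = 1*27 = 27
  bit 1 = 0: r = r^2 mod 29 = 27^2 = 4
  bit 2 = 0: r = r^2 mod 29 = 4^2 = 16
  bit 3 = 1: r = r^2 * 27 mod 29 = 16^2 * 27 = 24*27 = 10
  -> s = B^a = 10

Answer: 10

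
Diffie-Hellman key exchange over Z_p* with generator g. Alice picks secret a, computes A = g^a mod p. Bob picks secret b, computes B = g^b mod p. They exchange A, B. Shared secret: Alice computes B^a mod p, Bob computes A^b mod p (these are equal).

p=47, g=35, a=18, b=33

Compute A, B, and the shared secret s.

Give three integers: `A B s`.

A = 35^18 mod 47  (bits of 18 = 10010)
  bit 0 = 1: r = r^2 * 35 mod 47 = 1^2 * 35 = 1*35 = 35
  bit 1 = 0: r = r^2 mod 47 = 35^2 = 3
  bit 2 = 0: r = r^2 mod 47 = 3^2 = 9
  bit 3 = 1: r = r^2 * 35 mod 47 = 9^2 * 35 = 34*35 = 15
  bit 4 = 0: r = r^2 mod 47 = 15^2 = 37
  -> A = 37
B = 35^33 mod 47  (bits of 33 = 100001)
  bit 0 = 1: r = r^2 * 35 mod 47 = 1^2 * 35 = 1*35 = 35
  bit 1 = 0: r = r^2 mod 47 = 35^2 = 3
  bit 2 = 0: r = r^2 mod 47 = 3^2 = 9
  bit 3 = 0: r = r^2 mod 47 = 9^2 = 34
  bit 4 = 0: r = r^2 mod 47 = 34^2 = 28
  bit 5 = 1: r = r^2 * 35 mod 47 = 28^2 * 35 = 32*35 = 39
  -> B = 39
s = B^a = 39^18 mod 47  (bits of 18 = 10010)
  bit 0 = 1: r = r^2 * 39 mod 47 = 1^2 * 39 = 1*39 = 39
  bit 1 = 0: r = r^2 mod 47 = 39^2 = 17
  bit 2 = 0: r = r^2 mod 47 = 17^2 = 7
  bit 3 = 1: r = r^2 * 39 mod 47 = 7^2 * 39 = 2*39 = 31
  bit 4 = 0: r = r^2 mod 47 = 31^2 = 21
  -> s = B^a = 21

Answer: 37 39 21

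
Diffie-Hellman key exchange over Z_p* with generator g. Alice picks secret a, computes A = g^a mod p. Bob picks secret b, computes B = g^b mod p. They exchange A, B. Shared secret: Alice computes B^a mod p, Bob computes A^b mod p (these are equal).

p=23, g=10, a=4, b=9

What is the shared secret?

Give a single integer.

Answer: 12

Derivation:
A = 10^4 mod 23  (bits of 4 = 100)
  bit 0 = 1: r = r^2 * 10 mod 23 = 1^2 * 10 = 1*10 = 10
  bit 1 = 0: r = r^2 mod 23 = 10^2 = 8
  bit 2 = 0: r = r^2 mod 23 = 8^2 = 18
  -> A = 18
B = 10^9 mod 23  (bits of 9 = 1001)
  bit 0 = 1: r = r^2 * 10 mod 23 = 1^2 * 10 = 1*10 = 10
  bit 1 = 0: r = r^2 mod 23 = 10^2 = 8
  bit 2 = 0: r = r^2 mod 23 = 8^2 = 18
  bit 3 = 1: r = r^2 * 10 mod 23 = 18^2 * 10 = 2*10 = 20
  -> B = 20
s = B^a = 20^4 mod 23  (bits of 4 = 100)
  bit 0 = 1: r = r^2 * 20 mod 23 = 1^2 * 20 = 1*20 = 20
  bit 1 = 0: r = r^2 mod 23 = 20^2 = 9
  bit 2 = 0: r = r^2 mod 23 = 9^2 = 12
  -> s = B^a = 12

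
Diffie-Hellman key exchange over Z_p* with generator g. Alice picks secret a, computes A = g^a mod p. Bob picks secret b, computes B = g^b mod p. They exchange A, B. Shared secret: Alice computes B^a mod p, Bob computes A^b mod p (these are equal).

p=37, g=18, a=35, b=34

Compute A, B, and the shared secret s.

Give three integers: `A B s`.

A = 18^35 mod 37  (bits of 35 = 100011)
  bit 0 = 1: r = r^2 * 18 mod 37 = 1^2 * 18 = 1*18 = 18
  bit 1 = 0: r = r^2 mod 37 = 18^2 = 28
  bit 2 = 0: r = r^2 mod 37 = 28^2 = 7
  bit 3 = 0: r = r^2 mod 37 = 7^2 = 12
  bit 4 = 1: r = r^2 * 18 mod 37 = 12^2 * 18 = 33*18 = 2
  bit 5 = 1: r = r^2 * 18 mod 37 = 2^2 * 18 = 4*18 = 35
  -> A = 35
B = 18^34 mod 37  (bits of 34 = 100010)
  bit 0 = 1: r = r^2 * 18 mod 37 = 1^2 * 18 = 1*18 = 18
  bit 1 = 0: r = r^2 mod 37 = 18^2 = 28
  bit 2 = 0: r = r^2 mod 37 = 28^2 = 7
  bit 3 = 0: r = r^2 mod 37 = 7^2 = 12
  bit 4 = 1: r = r^2 * 18 mod 37 = 12^2 * 18 = 33*18 = 2
  bit 5 = 0: r = r^2 mod 37 = 2^2 = 4
  -> B = 4
s = B^a = 4^35 mod 37  (bits of 35 = 100011)
  bit 0 = 1: r = r^2 * 4 mod 37 = 1^2 * 4 = 1*4 = 4
  bit 1 = 0: r = r^2 mod 37 = 4^2 = 16
  bit 2 = 0: r = r^2 mod 37 = 16^2 = 34
  bit 3 = 0: r = r^2 mod 37 = 34^2 = 9
  bit 4 = 1: r = r^2 * 4 mod 37 = 9^2 * 4 = 7*4 = 28
  bit 5 = 1: r = r^2 * 4 mod 37 = 28^2 * 4 = 7*4 = 28
  -> s = B^a = 28

Answer: 35 4 28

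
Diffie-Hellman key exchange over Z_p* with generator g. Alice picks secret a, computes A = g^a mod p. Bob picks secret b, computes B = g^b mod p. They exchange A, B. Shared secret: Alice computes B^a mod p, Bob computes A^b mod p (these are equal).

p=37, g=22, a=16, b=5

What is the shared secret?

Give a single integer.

Answer: 7

Derivation:
A = 22^16 mod 37  (bits of 16 = 10000)
  bit 0 = 1: r = r^2 * 22 mod 37 = 1^2 * 22 = 1*22 = 22
  bit 1 = 0: r = r^2 mod 37 = 22^2 = 3
  bit 2 = 0: r = r^2 mod 37 = 3^2 = 9
  bit 3 = 0: r = r^2 mod 37 = 9^2 = 7
  bit 4 = 0: r = r^2 mod 37 = 7^2 = 12
  -> A = 12
B = 22^5 mod 37  (bits of 5 = 101)
  bit 0 = 1: r = r^2 * 22 mod 37 = 1^2 * 22 = 1*22 = 22
  bit 1 = 0: r = r^2 mod 37 = 22^2 = 3
  bit 2 = 1: r = r^2 * 22 mod 37 = 3^2 * 22 = 9*22 = 13
  -> B = 13
s = B^a = 13^16 mod 37  (bits of 16 = 10000)
  bit 0 = 1: r = r^2 * 13 mod 37 = 1^2 * 13 = 1*13 = 13
  bit 1 = 0: r = r^2 mod 37 = 13^2 = 21
  bit 2 = 0: r = r^2 mod 37 = 21^2 = 34
  bit 3 = 0: r = r^2 mod 37 = 34^2 = 9
  bit 4 = 0: r = r^2 mod 37 = 9^2 = 7
  -> s = B^a = 7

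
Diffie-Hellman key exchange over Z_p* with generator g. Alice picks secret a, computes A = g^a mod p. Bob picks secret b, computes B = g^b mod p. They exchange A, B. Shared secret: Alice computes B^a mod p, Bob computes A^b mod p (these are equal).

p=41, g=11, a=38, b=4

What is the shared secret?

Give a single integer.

A = 11^38 mod 41  (bits of 38 = 100110)
  bit 0 = 1: r = r^2 * 11 mod 41 = 1^2 * 11 = 1*11 = 11
  bit 1 = 0: r = r^2 mod 41 = 11^2 = 39
  bit 2 = 0: r = r^2 mod 41 = 39^2 = 4
  bit 3 = 1: r = r^2 * 11 mod 41 = 4^2 * 11 = 16*11 = 12
  bit 4 = 1: r = r^2 * 11 mod 41 = 12^2 * 11 = 21*11 = 26
  bit 5 = 0: r = r^2 mod 41 = 26^2 = 20
  -> A = 20
B = 11^4 mod 41  (bits of 4 = 100)
  bit 0 = 1: r = r^2 * 11 mod 41 = 1^2 * 11 = 1*11 = 11
  bit 1 = 0: r = r^2 mod 41 = 11^2 = 39
  bit 2 = 0: r = r^2 mod 41 = 39^2 = 4
  -> B = 4
s = B^a = 4^38 mod 41  (bits of 38 = 100110)
  bit 0 = 1: r = r^2 * 4 mod 41 = 1^2 * 4 = 1*4 = 4
  bit 1 = 0: r = r^2 mod 41 = 4^2 = 16
  bit 2 = 0: r = r^2 mod 41 = 16^2 = 10
  bit 3 = 1: r = r^2 * 4 mod 41 = 10^2 * 4 = 18*4 = 31
  bit 4 = 1: r = r^2 * 4 mod 41 = 31^2 * 4 = 18*4 = 31
  bit 5 = 0: r = r^2 mod 41 = 31^2 = 18
  -> s = B^a = 18

Answer: 18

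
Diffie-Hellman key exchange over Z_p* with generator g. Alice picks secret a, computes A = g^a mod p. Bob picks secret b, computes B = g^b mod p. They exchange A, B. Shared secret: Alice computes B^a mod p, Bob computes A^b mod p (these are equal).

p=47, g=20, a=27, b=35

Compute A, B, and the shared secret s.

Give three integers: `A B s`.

A = 20^27 mod 47  (bits of 27 = 11011)
  bit 0 = 1: r = r^2 * 20 mod 47 = 1^2 * 20 = 1*20 = 20
  bit 1 = 1: r = r^2 * 20 mod 47 = 20^2 * 20 = 24*20 = 10
  bit 2 = 0: r = r^2 mod 47 = 10^2 = 6
  bit 3 = 1: r = r^2 * 20 mod 47 = 6^2 * 20 = 36*20 = 15
  bit 4 = 1: r = r^2 * 20 mod 47 = 15^2 * 20 = 37*20 = 35
  -> A = 35
B = 20^35 mod 47  (bits of 35 = 100011)
  bit 0 = 1: r = r^2 * 20 mod 47 = 1^2 * 20 = 1*20 = 20
  bit 1 = 0: r = r^2 mod 47 = 20^2 = 24
  bit 2 = 0: r = r^2 mod 47 = 24^2 = 12
  bit 3 = 0: r = r^2 mod 47 = 12^2 = 3
  bit 4 = 1: r = r^2 * 20 mod 47 = 3^2 * 20 = 9*20 = 39
  bit 5 = 1: r = r^2 * 20 mod 47 = 39^2 * 20 = 17*20 = 11
  -> B = 11
s = B^a = 11^27 mod 47  (bits of 27 = 11011)
  bit 0 = 1: r = r^2 * 11 mod 47 = 1^2 * 11 = 1*11 = 11
  bit 1 = 1: r = r^2 * 11 mod 47 = 11^2 * 11 = 27*11 = 15
  bit 2 = 0: r = r^2 mod 47 = 15^2 = 37
  bit 3 = 1: r = r^2 * 11 mod 47 = 37^2 * 11 = 6*11 = 19
  bit 4 = 1: r = r^2 * 11 mod 47 = 19^2 * 11 = 32*11 = 23
  -> s = B^a = 23

Answer: 35 11 23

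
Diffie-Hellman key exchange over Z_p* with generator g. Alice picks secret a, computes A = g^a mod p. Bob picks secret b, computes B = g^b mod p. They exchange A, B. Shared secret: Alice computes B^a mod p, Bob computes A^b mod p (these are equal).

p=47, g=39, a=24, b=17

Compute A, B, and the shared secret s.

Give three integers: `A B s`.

Answer: 8 15 32

Derivation:
A = 39^24 mod 47  (bits of 24 = 11000)
  bit 0 = 1: r = r^2 * 39 mod 47 = 1^2 * 39 = 1*39 = 39
  bit 1 = 1: r = r^2 * 39 mod 47 = 39^2 * 39 = 17*39 = 5
  bit 2 = 0: r = r^2 mod 47 = 5^2 = 25
  bit 3 = 0: r = r^2 mod 47 = 25^2 = 14
  bit 4 = 0: r = r^2 mod 47 = 14^2 = 8
  -> A = 8
B = 39^17 mod 47  (bits of 17 = 10001)
  bit 0 = 1: r = r^2 * 39 mod 47 = 1^2 * 39 = 1*39 = 39
  bit 1 = 0: r = r^2 mod 47 = 39^2 = 17
  bit 2 = 0: r = r^2 mod 47 = 17^2 = 7
  bit 3 = 0: r = r^2 mod 47 = 7^2 = 2
  bit 4 = 1: r = r^2 * 39 mod 47 = 2^2 * 39 = 4*39 = 15
  -> B = 15
s = B^a = 15^24 mod 47  (bits of 24 = 11000)
  bit 0 = 1: r = r^2 * 15 mod 47 = 1^2 * 15 = 1*15 = 15
  bit 1 = 1: r = r^2 * 15 mod 47 = 15^2 * 15 = 37*15 = 38
  bit 2 = 0: r = r^2 mod 47 = 38^2 = 34
  bit 3 = 0: r = r^2 mod 47 = 34^2 = 28
  bit 4 = 0: r = r^2 mod 47 = 28^2 = 32
  -> s = B^a = 32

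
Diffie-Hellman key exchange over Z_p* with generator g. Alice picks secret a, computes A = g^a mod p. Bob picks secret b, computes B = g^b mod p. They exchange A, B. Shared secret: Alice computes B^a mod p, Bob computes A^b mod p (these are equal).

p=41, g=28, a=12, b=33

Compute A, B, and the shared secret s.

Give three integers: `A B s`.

A = 28^12 mod 41  (bits of 12 = 1100)
  bit 0 = 1: r = r^2 * 28 mod 41 = 1^2 * 28 = 1*28 = 28
  bit 1 = 1: r = r^2 * 28 mod 41 = 28^2 * 28 = 5*28 = 17
  bit 2 = 0: r = r^2 mod 41 = 17^2 = 2
  bit 3 = 0: r = r^2 mod 41 = 2^2 = 4
  -> A = 4
B = 28^33 mod 41  (bits of 33 = 100001)
  bit 0 = 1: r = r^2 * 28 mod 41 = 1^2 * 28 = 1*28 = 28
  bit 1 = 0: r = r^2 mod 41 = 28^2 = 5
  bit 2 = 0: r = r^2 mod 41 = 5^2 = 25
  bit 3 = 0: r = r^2 mod 41 = 25^2 = 10
  bit 4 = 0: r = r^2 mod 41 = 10^2 = 18
  bit 5 = 1: r = r^2 * 28 mod 41 = 18^2 * 28 = 37*28 = 11
  -> B = 11
s = B^a = 11^12 mod 41  (bits of 12 = 1100)
  bit 0 = 1: r = r^2 * 11 mod 41 = 1^2 * 11 = 1*11 = 11
  bit 1 = 1: r = r^2 * 11 mod 41 = 11^2 * 11 = 39*11 = 19
  bit 2 = 0: r = r^2 mod 41 = 19^2 = 33
  bit 3 = 0: r = r^2 mod 41 = 33^2 = 23
  -> s = B^a = 23

Answer: 4 11 23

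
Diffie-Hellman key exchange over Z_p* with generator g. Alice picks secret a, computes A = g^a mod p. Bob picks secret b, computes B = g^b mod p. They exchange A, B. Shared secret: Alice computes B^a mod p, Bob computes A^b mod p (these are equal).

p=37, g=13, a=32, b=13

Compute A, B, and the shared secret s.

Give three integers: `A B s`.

Answer: 12 19 16

Derivation:
A = 13^32 mod 37  (bits of 32 = 100000)
  bit 0 = 1: r = r^2 * 13 mod 37 = 1^2 * 13 = 1*13 = 13
  bit 1 = 0: r = r^2 mod 37 = 13^2 = 21
  bit 2 = 0: r = r^2 mod 37 = 21^2 = 34
  bit 3 = 0: r = r^2 mod 37 = 34^2 = 9
  bit 4 = 0: r = r^2 mod 37 = 9^2 = 7
  bit 5 = 0: r = r^2 mod 37 = 7^2 = 12
  -> A = 12
B = 13^13 mod 37  (bits of 13 = 1101)
  bit 0 = 1: r = r^2 * 13 mod 37 = 1^2 * 13 = 1*13 = 13
  bit 1 = 1: r = r^2 * 13 mod 37 = 13^2 * 13 = 21*13 = 14
  bit 2 = 0: r = r^2 mod 37 = 14^2 = 11
  bit 3 = 1: r = r^2 * 13 mod 37 = 11^2 * 13 = 10*13 = 19
  -> B = 19
s = B^a = 19^32 mod 37  (bits of 32 = 100000)
  bit 0 = 1: r = r^2 * 19 mod 37 = 1^2 * 19 = 1*19 = 19
  bit 1 = 0: r = r^2 mod 37 = 19^2 = 28
  bit 2 = 0: r = r^2 mod 37 = 28^2 = 7
  bit 3 = 0: r = r^2 mod 37 = 7^2 = 12
  bit 4 = 0: r = r^2 mod 37 = 12^2 = 33
  bit 5 = 0: r = r^2 mod 37 = 33^2 = 16
  -> s = B^a = 16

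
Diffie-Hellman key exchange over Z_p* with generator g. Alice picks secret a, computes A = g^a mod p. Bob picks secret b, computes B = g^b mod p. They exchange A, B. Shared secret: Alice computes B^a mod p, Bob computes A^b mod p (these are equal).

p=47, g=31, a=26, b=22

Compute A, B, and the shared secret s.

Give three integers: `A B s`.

Answer: 7 3 27

Derivation:
A = 31^26 mod 47  (bits of 26 = 11010)
  bit 0 = 1: r = r^2 * 31 mod 47 = 1^2 * 31 = 1*31 = 31
  bit 1 = 1: r = r^2 * 31 mod 47 = 31^2 * 31 = 21*31 = 40
  bit 2 = 0: r = r^2 mod 47 = 40^2 = 2
  bit 3 = 1: r = r^2 * 31 mod 47 = 2^2 * 31 = 4*31 = 30
  bit 4 = 0: r = r^2 mod 47 = 30^2 = 7
  -> A = 7
B = 31^22 mod 47  (bits of 22 = 10110)
  bit 0 = 1: r = r^2 * 31 mod 47 = 1^2 * 31 = 1*31 = 31
  bit 1 = 0: r = r^2 mod 47 = 31^2 = 21
  bit 2 = 1: r = r^2 * 31 mod 47 = 21^2 * 31 = 18*31 = 41
  bit 3 = 1: r = r^2 * 31 mod 47 = 41^2 * 31 = 36*31 = 35
  bit 4 = 0: r = r^2 mod 47 = 35^2 = 3
  -> B = 3
s = B^a = 3^26 mod 47  (bits of 26 = 11010)
  bit 0 = 1: r = r^2 * 3 mod 47 = 1^2 * 3 = 1*3 = 3
  bit 1 = 1: r = r^2 * 3 mod 47 = 3^2 * 3 = 9*3 = 27
  bit 2 = 0: r = r^2 mod 47 = 27^2 = 24
  bit 3 = 1: r = r^2 * 3 mod 47 = 24^2 * 3 = 12*3 = 36
  bit 4 = 0: r = r^2 mod 47 = 36^2 = 27
  -> s = B^a = 27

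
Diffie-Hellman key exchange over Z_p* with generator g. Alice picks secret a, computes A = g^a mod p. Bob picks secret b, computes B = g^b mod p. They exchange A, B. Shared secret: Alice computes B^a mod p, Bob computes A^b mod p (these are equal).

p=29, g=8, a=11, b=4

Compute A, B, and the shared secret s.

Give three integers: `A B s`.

A = 8^11 mod 29  (bits of 11 = 1011)
  bit 0 = 1: r = r^2 * 8 mod 29 = 1^2 * 8 = 1*8 = 8
  bit 1 = 0: r = r^2 mod 29 = 8^2 = 6
  bit 2 = 1: r = r^2 * 8 mod 29 = 6^2 * 8 = 7*8 = 27
  bit 3 = 1: r = r^2 * 8 mod 29 = 27^2 * 8 = 4*8 = 3
  -> A = 3
B = 8^4 mod 29  (bits of 4 = 100)
  bit 0 = 1: r = r^2 * 8 mod 29 = 1^2 * 8 = 1*8 = 8
  bit 1 = 0: r = r^2 mod 29 = 8^2 = 6
  bit 2 = 0: r = r^2 mod 29 = 6^2 = 7
  -> B = 7
s = B^a = 7^11 mod 29  (bits of 11 = 1011)
  bit 0 = 1: r = r^2 * 7 mod 29 = 1^2 * 7 = 1*7 = 7
  bit 1 = 0: r = r^2 mod 29 = 7^2 = 20
  bit 2 = 1: r = r^2 * 7 mod 29 = 20^2 * 7 = 23*7 = 16
  bit 3 = 1: r = r^2 * 7 mod 29 = 16^2 * 7 = 24*7 = 23
  -> s = B^a = 23

Answer: 3 7 23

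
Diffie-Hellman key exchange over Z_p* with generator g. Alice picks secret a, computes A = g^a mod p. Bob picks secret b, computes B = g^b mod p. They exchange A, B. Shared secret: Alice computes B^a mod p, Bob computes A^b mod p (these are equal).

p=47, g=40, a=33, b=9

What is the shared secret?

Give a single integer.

A = 40^33 mod 47  (bits of 33 = 100001)
  bit 0 = 1: r = r^2 * 40 mod 47 = 1^2 * 40 = 1*40 = 40
  bit 1 = 0: r = r^2 mod 47 = 40^2 = 2
  bit 2 = 0: r = r^2 mod 47 = 2^2 = 4
  bit 3 = 0: r = r^2 mod 47 = 4^2 = 16
  bit 4 = 0: r = r^2 mod 47 = 16^2 = 21
  bit 5 = 1: r = r^2 * 40 mod 47 = 21^2 * 40 = 18*40 = 15
  -> A = 15
B = 40^9 mod 47  (bits of 9 = 1001)
  bit 0 = 1: r = r^2 * 40 mod 47 = 1^2 * 40 = 1*40 = 40
  bit 1 = 0: r = r^2 mod 47 = 40^2 = 2
  bit 2 = 0: r = r^2 mod 47 = 2^2 = 4
  bit 3 = 1: r = r^2 * 40 mod 47 = 4^2 * 40 = 16*40 = 29
  -> B = 29
s = B^a = 29^33 mod 47  (bits of 33 = 100001)
  bit 0 = 1: r = r^2 * 29 mod 47 = 1^2 * 29 = 1*29 = 29
  bit 1 = 0: r = r^2 mod 47 = 29^2 = 42
  bit 2 = 0: r = r^2 mod 47 = 42^2 = 25
  bit 3 = 0: r = r^2 mod 47 = 25^2 = 14
  bit 4 = 0: r = r^2 mod 47 = 14^2 = 8
  bit 5 = 1: r = r^2 * 29 mod 47 = 8^2 * 29 = 17*29 = 23
  -> s = B^a = 23

Answer: 23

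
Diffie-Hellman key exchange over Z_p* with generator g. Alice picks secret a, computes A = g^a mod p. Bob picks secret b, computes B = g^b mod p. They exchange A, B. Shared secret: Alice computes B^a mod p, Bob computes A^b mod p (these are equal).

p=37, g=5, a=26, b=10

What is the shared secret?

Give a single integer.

Answer: 16

Derivation:
A = 5^26 mod 37  (bits of 26 = 11010)
  bit 0 = 1: r = r^2 * 5 mod 37 = 1^2 * 5 = 1*5 = 5
  bit 1 = 1: r = r^2 * 5 mod 37 = 5^2 * 5 = 25*5 = 14
  bit 2 = 0: r = r^2 mod 37 = 14^2 = 11
  bit 3 = 1: r = r^2 * 5 mod 37 = 11^2 * 5 = 10*5 = 13
  bit 4 = 0: r = r^2 mod 37 = 13^2 = 21
  -> A = 21
B = 5^10 mod 37  (bits of 10 = 1010)
  bit 0 = 1: r = r^2 * 5 mod 37 = 1^2 * 5 = 1*5 = 5
  bit 1 = 0: r = r^2 mod 37 = 5^2 = 25
  bit 2 = 1: r = r^2 * 5 mod 37 = 25^2 * 5 = 33*5 = 17
  bit 3 = 0: r = r^2 mod 37 = 17^2 = 30
  -> B = 30
s = B^a = 30^26 mod 37  (bits of 26 = 11010)
  bit 0 = 1: r = r^2 * 30 mod 37 = 1^2 * 30 = 1*30 = 30
  bit 1 = 1: r = r^2 * 30 mod 37 = 30^2 * 30 = 12*30 = 27
  bit 2 = 0: r = r^2 mod 37 = 27^2 = 26
  bit 3 = 1: r = r^2 * 30 mod 37 = 26^2 * 30 = 10*30 = 4
  bit 4 = 0: r = r^2 mod 37 = 4^2 = 16
  -> s = B^a = 16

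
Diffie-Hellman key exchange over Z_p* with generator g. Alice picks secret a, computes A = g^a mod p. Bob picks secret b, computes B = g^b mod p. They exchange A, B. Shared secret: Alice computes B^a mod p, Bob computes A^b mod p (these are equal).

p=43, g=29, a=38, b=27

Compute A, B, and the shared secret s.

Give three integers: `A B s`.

Answer: 38 22 16

Derivation:
A = 29^38 mod 43  (bits of 38 = 100110)
  bit 0 = 1: r = r^2 * 29 mod 43 = 1^2 * 29 = 1*29 = 29
  bit 1 = 0: r = r^2 mod 43 = 29^2 = 24
  bit 2 = 0: r = r^2 mod 43 = 24^2 = 17
  bit 3 = 1: r = r^2 * 29 mod 43 = 17^2 * 29 = 31*29 = 39
  bit 4 = 1: r = r^2 * 29 mod 43 = 39^2 * 29 = 16*29 = 34
  bit 5 = 0: r = r^2 mod 43 = 34^2 = 38
  -> A = 38
B = 29^27 mod 43  (bits of 27 = 11011)
  bit 0 = 1: r = r^2 * 29 mod 43 = 1^2 * 29 = 1*29 = 29
  bit 1 = 1: r = r^2 * 29 mod 43 = 29^2 * 29 = 24*29 = 8
  bit 2 = 0: r = r^2 mod 43 = 8^2 = 21
  bit 3 = 1: r = r^2 * 29 mod 43 = 21^2 * 29 = 11*29 = 18
  bit 4 = 1: r = r^2 * 29 mod 43 = 18^2 * 29 = 23*29 = 22
  -> B = 22
s = B^a = 22^38 mod 43  (bits of 38 = 100110)
  bit 0 = 1: r = r^2 * 22 mod 43 = 1^2 * 22 = 1*22 = 22
  bit 1 = 0: r = r^2 mod 43 = 22^2 = 11
  bit 2 = 0: r = r^2 mod 43 = 11^2 = 35
  bit 3 = 1: r = r^2 * 22 mod 43 = 35^2 * 22 = 21*22 = 32
  bit 4 = 1: r = r^2 * 22 mod 43 = 32^2 * 22 = 35*22 = 39
  bit 5 = 0: r = r^2 mod 43 = 39^2 = 16
  -> s = B^a = 16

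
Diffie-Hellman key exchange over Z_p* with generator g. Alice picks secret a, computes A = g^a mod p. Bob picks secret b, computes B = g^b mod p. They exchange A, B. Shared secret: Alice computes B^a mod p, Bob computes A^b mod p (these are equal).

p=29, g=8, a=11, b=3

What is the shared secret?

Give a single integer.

A = 8^11 mod 29  (bits of 11 = 1011)
  bit 0 = 1: r = r^2 * 8 mod 29 = 1^2 * 8 = 1*8 = 8
  bit 1 = 0: r = r^2 mod 29 = 8^2 = 6
  bit 2 = 1: r = r^2 * 8 mod 29 = 6^2 * 8 = 7*8 = 27
  bit 3 = 1: r = r^2 * 8 mod 29 = 27^2 * 8 = 4*8 = 3
  -> A = 3
B = 8^3 mod 29  (bits of 3 = 11)
  bit 0 = 1: r = r^2 * 8 mod 29 = 1^2 * 8 = 1*8 = 8
  bit 1 = 1: r = r^2 * 8 mod 29 = 8^2 * 8 = 6*8 = 19
  -> B = 19
s = B^a = 19^11 mod 29  (bits of 11 = 1011)
  bit 0 = 1: r = r^2 * 19 mod 29 = 1^2 * 19 = 1*19 = 19
  bit 1 = 0: r = r^2 mod 29 = 19^2 = 13
  bit 2 = 1: r = r^2 * 19 mod 29 = 13^2 * 19 = 24*19 = 21
  bit 3 = 1: r = r^2 * 19 mod 29 = 21^2 * 19 = 6*19 = 27
  -> s = B^a = 27

Answer: 27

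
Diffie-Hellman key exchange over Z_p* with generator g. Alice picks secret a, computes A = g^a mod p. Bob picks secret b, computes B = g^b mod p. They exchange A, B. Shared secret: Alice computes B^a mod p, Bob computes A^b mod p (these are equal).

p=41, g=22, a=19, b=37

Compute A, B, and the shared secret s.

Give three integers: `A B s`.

A = 22^19 mod 41  (bits of 19 = 10011)
  bit 0 = 1: r = r^2 * 22 mod 41 = 1^2 * 22 = 1*22 = 22
  bit 1 = 0: r = r^2 mod 41 = 22^2 = 33
  bit 2 = 0: r = r^2 mod 41 = 33^2 = 23
  bit 3 = 1: r = r^2 * 22 mod 41 = 23^2 * 22 = 37*22 = 35
  bit 4 = 1: r = r^2 * 22 mod 41 = 35^2 * 22 = 36*22 = 13
  -> A = 13
B = 22^37 mod 41  (bits of 37 = 100101)
  bit 0 = 1: r = r^2 * 22 mod 41 = 1^2 * 22 = 1*22 = 22
  bit 1 = 0: r = r^2 mod 41 = 22^2 = 33
  bit 2 = 0: r = r^2 mod 41 = 33^2 = 23
  bit 3 = 1: r = r^2 * 22 mod 41 = 23^2 * 22 = 37*22 = 35
  bit 4 = 0: r = r^2 mod 41 = 35^2 = 36
  bit 5 = 1: r = r^2 * 22 mod 41 = 36^2 * 22 = 25*22 = 17
  -> B = 17
s = B^a = 17^19 mod 41  (bits of 19 = 10011)
  bit 0 = 1: r = r^2 * 17 mod 41 = 1^2 * 17 = 1*17 = 17
  bit 1 = 0: r = r^2 mod 41 = 17^2 = 2
  bit 2 = 0: r = r^2 mod 41 = 2^2 = 4
  bit 3 = 1: r = r^2 * 17 mod 41 = 4^2 * 17 = 16*17 = 26
  bit 4 = 1: r = r^2 * 17 mod 41 = 26^2 * 17 = 20*17 = 12
  -> s = B^a = 12

Answer: 13 17 12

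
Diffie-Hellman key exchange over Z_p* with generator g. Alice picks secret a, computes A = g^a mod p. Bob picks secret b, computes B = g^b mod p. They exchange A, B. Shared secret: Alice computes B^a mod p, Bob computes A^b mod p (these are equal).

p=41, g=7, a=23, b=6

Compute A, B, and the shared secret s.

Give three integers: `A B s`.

A = 7^23 mod 41  (bits of 23 = 10111)
  bit 0 = 1: r = r^2 * 7 mod 41 = 1^2 * 7 = 1*7 = 7
  bit 1 = 0: r = r^2 mod 41 = 7^2 = 8
  bit 2 = 1: r = r^2 * 7 mod 41 = 8^2 * 7 = 23*7 = 38
  bit 3 = 1: r = r^2 * 7 mod 41 = 38^2 * 7 = 9*7 = 22
  bit 4 = 1: r = r^2 * 7 mod 41 = 22^2 * 7 = 33*7 = 26
  -> A = 26
B = 7^6 mod 41  (bits of 6 = 110)
  bit 0 = 1: r = r^2 * 7 mod 41 = 1^2 * 7 = 1*7 = 7
  bit 1 = 1: r = r^2 * 7 mod 41 = 7^2 * 7 = 8*7 = 15
  bit 2 = 0: r = r^2 mod 41 = 15^2 = 20
  -> B = 20
s = B^a = 20^23 mod 41  (bits of 23 = 10111)
  bit 0 = 1: r = r^2 * 20 mod 41 = 1^2 * 20 = 1*20 = 20
  bit 1 = 0: r = r^2 mod 41 = 20^2 = 31
  bit 2 = 1: r = r^2 * 20 mod 41 = 31^2 * 20 = 18*20 = 32
  bit 3 = 1: r = r^2 * 20 mod 41 = 32^2 * 20 = 40*20 = 21
  bit 4 = 1: r = r^2 * 20 mod 41 = 21^2 * 20 = 31*20 = 5
  -> s = B^a = 5

Answer: 26 20 5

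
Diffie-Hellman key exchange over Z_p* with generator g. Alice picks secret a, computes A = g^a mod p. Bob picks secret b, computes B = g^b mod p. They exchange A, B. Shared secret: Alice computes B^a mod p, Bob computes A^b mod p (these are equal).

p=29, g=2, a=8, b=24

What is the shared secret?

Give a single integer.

Answer: 20

Derivation:
A = 2^8 mod 29  (bits of 8 = 1000)
  bit 0 = 1: r = r^2 * 2 mod 29 = 1^2 * 2 = 1*2 = 2
  bit 1 = 0: r = r^2 mod 29 = 2^2 = 4
  bit 2 = 0: r = r^2 mod 29 = 4^2 = 16
  bit 3 = 0: r = r^2 mod 29 = 16^2 = 24
  -> A = 24
B = 2^24 mod 29  (bits of 24 = 11000)
  bit 0 = 1: r = r^2 * 2 mod 29 = 1^2 * 2 = 1*2 = 2
  bit 1 = 1: r = r^2 * 2 mod 29 = 2^2 * 2 = 4*2 = 8
  bit 2 = 0: r = r^2 mod 29 = 8^2 = 6
  bit 3 = 0: r = r^2 mod 29 = 6^2 = 7
  bit 4 = 0: r = r^2 mod 29 = 7^2 = 20
  -> B = 20
s = B^a = 20^8 mod 29  (bits of 8 = 1000)
  bit 0 = 1: r = r^2 * 20 mod 29 = 1^2 * 20 = 1*20 = 20
  bit 1 = 0: r = r^2 mod 29 = 20^2 = 23
  bit 2 = 0: r = r^2 mod 29 = 23^2 = 7
  bit 3 = 0: r = r^2 mod 29 = 7^2 = 20
  -> s = B^a = 20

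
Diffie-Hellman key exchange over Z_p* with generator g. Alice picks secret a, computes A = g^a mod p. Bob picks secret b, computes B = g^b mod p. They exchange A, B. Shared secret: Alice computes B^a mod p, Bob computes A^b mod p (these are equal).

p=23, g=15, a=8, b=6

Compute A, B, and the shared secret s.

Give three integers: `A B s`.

Answer: 4 13 2

Derivation:
A = 15^8 mod 23  (bits of 8 = 1000)
  bit 0 = 1: r = r^2 * 15 mod 23 = 1^2 * 15 = 1*15 = 15
  bit 1 = 0: r = r^2 mod 23 = 15^2 = 18
  bit 2 = 0: r = r^2 mod 23 = 18^2 = 2
  bit 3 = 0: r = r^2 mod 23 = 2^2 = 4
  -> A = 4
B = 15^6 mod 23  (bits of 6 = 110)
  bit 0 = 1: r = r^2 * 15 mod 23 = 1^2 * 15 = 1*15 = 15
  bit 1 = 1: r = r^2 * 15 mod 23 = 15^2 * 15 = 18*15 = 17
  bit 2 = 0: r = r^2 mod 23 = 17^2 = 13
  -> B = 13
s = B^a = 13^8 mod 23  (bits of 8 = 1000)
  bit 0 = 1: r = r^2 * 13 mod 23 = 1^2 * 13 = 1*13 = 13
  bit 1 = 0: r = r^2 mod 23 = 13^2 = 8
  bit 2 = 0: r = r^2 mod 23 = 8^2 = 18
  bit 3 = 0: r = r^2 mod 23 = 18^2 = 2
  -> s = B^a = 2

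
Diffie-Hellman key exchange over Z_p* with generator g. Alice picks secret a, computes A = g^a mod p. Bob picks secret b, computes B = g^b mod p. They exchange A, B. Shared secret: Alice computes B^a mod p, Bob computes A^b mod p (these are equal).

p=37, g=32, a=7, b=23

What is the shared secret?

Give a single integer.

Answer: 15

Derivation:
A = 32^7 mod 37  (bits of 7 = 111)
  bit 0 = 1: r = r^2 * 32 mod 37 = 1^2 * 32 = 1*32 = 32
  bit 1 = 1: r = r^2 * 32 mod 37 = 32^2 * 32 = 25*32 = 23
  bit 2 = 1: r = r^2 * 32 mod 37 = 23^2 * 32 = 11*32 = 19
  -> A = 19
B = 32^23 mod 37  (bits of 23 = 10111)
  bit 0 = 1: r = r^2 * 32 mod 37 = 1^2 * 32 = 1*32 = 32
  bit 1 = 0: r = r^2 mod 37 = 32^2 = 25
  bit 2 = 1: r = r^2 * 32 mod 37 = 25^2 * 32 = 33*32 = 20
  bit 3 = 1: r = r^2 * 32 mod 37 = 20^2 * 32 = 30*32 = 35
  bit 4 = 1: r = r^2 * 32 mod 37 = 35^2 * 32 = 4*32 = 17
  -> B = 17
s = B^a = 17^7 mod 37  (bits of 7 = 111)
  bit 0 = 1: r = r^2 * 17 mod 37 = 1^2 * 17 = 1*17 = 17
  bit 1 = 1: r = r^2 * 17 mod 37 = 17^2 * 17 = 30*17 = 29
  bit 2 = 1: r = r^2 * 17 mod 37 = 29^2 * 17 = 27*17 = 15
  -> s = B^a = 15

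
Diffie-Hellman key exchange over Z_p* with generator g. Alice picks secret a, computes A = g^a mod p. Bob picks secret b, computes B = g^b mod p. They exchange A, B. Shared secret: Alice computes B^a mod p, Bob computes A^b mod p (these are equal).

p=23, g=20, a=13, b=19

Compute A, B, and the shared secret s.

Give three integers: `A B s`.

Answer: 14 17 10

Derivation:
A = 20^13 mod 23  (bits of 13 = 1101)
  bit 0 = 1: r = r^2 * 20 mod 23 = 1^2 * 20 = 1*20 = 20
  bit 1 = 1: r = r^2 * 20 mod 23 = 20^2 * 20 = 9*20 = 19
  bit 2 = 0: r = r^2 mod 23 = 19^2 = 16
  bit 3 = 1: r = r^2 * 20 mod 23 = 16^2 * 20 = 3*20 = 14
  -> A = 14
B = 20^19 mod 23  (bits of 19 = 10011)
  bit 0 = 1: r = r^2 * 20 mod 23 = 1^2 * 20 = 1*20 = 20
  bit 1 = 0: r = r^2 mod 23 = 20^2 = 9
  bit 2 = 0: r = r^2 mod 23 = 9^2 = 12
  bit 3 = 1: r = r^2 * 20 mod 23 = 12^2 * 20 = 6*20 = 5
  bit 4 = 1: r = r^2 * 20 mod 23 = 5^2 * 20 = 2*20 = 17
  -> B = 17
s = B^a = 17^13 mod 23  (bits of 13 = 1101)
  bit 0 = 1: r = r^2 * 17 mod 23 = 1^2 * 17 = 1*17 = 17
  bit 1 = 1: r = r^2 * 17 mod 23 = 17^2 * 17 = 13*17 = 14
  bit 2 = 0: r = r^2 mod 23 = 14^2 = 12
  bit 3 = 1: r = r^2 * 17 mod 23 = 12^2 * 17 = 6*17 = 10
  -> s = B^a = 10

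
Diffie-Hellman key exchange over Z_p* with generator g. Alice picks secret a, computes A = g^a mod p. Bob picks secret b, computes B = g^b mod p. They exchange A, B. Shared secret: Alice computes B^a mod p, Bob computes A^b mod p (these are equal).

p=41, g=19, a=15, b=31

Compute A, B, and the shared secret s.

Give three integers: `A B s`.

Answer: 3 7 14

Derivation:
A = 19^15 mod 41  (bits of 15 = 1111)
  bit 0 = 1: r = r^2 * 19 mod 41 = 1^2 * 19 = 1*19 = 19
  bit 1 = 1: r = r^2 * 19 mod 41 = 19^2 * 19 = 33*19 = 12
  bit 2 = 1: r = r^2 * 19 mod 41 = 12^2 * 19 = 21*19 = 30
  bit 3 = 1: r = r^2 * 19 mod 41 = 30^2 * 19 = 39*19 = 3
  -> A = 3
B = 19^31 mod 41  (bits of 31 = 11111)
  bit 0 = 1: r = r^2 * 19 mod 41 = 1^2 * 19 = 1*19 = 19
  bit 1 = 1: r = r^2 * 19 mod 41 = 19^2 * 19 = 33*19 = 12
  bit 2 = 1: r = r^2 * 19 mod 41 = 12^2 * 19 = 21*19 = 30
  bit 3 = 1: r = r^2 * 19 mod 41 = 30^2 * 19 = 39*19 = 3
  bit 4 = 1: r = r^2 * 19 mod 41 = 3^2 * 19 = 9*19 = 7
  -> B = 7
s = B^a = 7^15 mod 41  (bits of 15 = 1111)
  bit 0 = 1: r = r^2 * 7 mod 41 = 1^2 * 7 = 1*7 = 7
  bit 1 = 1: r = r^2 * 7 mod 41 = 7^2 * 7 = 8*7 = 15
  bit 2 = 1: r = r^2 * 7 mod 41 = 15^2 * 7 = 20*7 = 17
  bit 3 = 1: r = r^2 * 7 mod 41 = 17^2 * 7 = 2*7 = 14
  -> s = B^a = 14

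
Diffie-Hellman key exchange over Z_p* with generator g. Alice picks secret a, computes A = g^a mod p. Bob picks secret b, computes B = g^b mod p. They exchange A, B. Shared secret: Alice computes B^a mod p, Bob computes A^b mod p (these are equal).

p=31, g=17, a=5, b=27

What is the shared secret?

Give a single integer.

A = 17^5 mod 31  (bits of 5 = 101)
  bit 0 = 1: r = r^2 * 17 mod 31 = 1^2 * 17 = 1*17 = 17
  bit 1 = 0: r = r^2 mod 31 = 17^2 = 10
  bit 2 = 1: r = r^2 * 17 mod 31 = 10^2 * 17 = 7*17 = 26
  -> A = 26
B = 17^27 mod 31  (bits of 27 = 11011)
  bit 0 = 1: r = r^2 * 17 mod 31 = 1^2 * 17 = 1*17 = 17
  bit 1 = 1: r = r^2 * 17 mod 31 = 17^2 * 17 = 10*17 = 15
  bit 2 = 0: r = r^2 mod 31 = 15^2 = 8
  bit 3 = 1: r = r^2 * 17 mod 31 = 8^2 * 17 = 2*17 = 3
  bit 4 = 1: r = r^2 * 17 mod 31 = 3^2 * 17 = 9*17 = 29
  -> B = 29
s = B^a = 29^5 mod 31  (bits of 5 = 101)
  bit 0 = 1: r = r^2 * 29 mod 31 = 1^2 * 29 = 1*29 = 29
  bit 1 = 0: r = r^2 mod 31 = 29^2 = 4
  bit 2 = 1: r = r^2 * 29 mod 31 = 4^2 * 29 = 16*29 = 30
  -> s = B^a = 30

Answer: 30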